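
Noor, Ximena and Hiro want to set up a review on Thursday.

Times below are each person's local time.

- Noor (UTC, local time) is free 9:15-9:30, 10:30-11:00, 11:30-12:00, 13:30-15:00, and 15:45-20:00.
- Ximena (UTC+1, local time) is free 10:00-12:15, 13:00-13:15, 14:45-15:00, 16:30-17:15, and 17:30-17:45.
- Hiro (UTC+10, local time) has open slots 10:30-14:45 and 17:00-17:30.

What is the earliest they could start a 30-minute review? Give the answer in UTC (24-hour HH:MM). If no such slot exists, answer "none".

none

Noor → UTC: 09:15–09:30, 10:30–11:00, 11:30–12:00, 13:30–15:00, 15:45–20:00.
Ximena → UTC: 09:00–11:15, 12:00–12:15, 13:45–14:00, 15:30–16:15, 16:30–16:45.
Hiro → UTC: 00:30–04:45, 07:00–07:30.
Noor ∩ Ximena: 09:15–09:30, 10:30–11:00, 13:45–14:00, 15:45–16:15, 16:30–16:45.
Noor ∩ Ximena ∩ Hiro: (none).
Windows ≥ 30 min: (none).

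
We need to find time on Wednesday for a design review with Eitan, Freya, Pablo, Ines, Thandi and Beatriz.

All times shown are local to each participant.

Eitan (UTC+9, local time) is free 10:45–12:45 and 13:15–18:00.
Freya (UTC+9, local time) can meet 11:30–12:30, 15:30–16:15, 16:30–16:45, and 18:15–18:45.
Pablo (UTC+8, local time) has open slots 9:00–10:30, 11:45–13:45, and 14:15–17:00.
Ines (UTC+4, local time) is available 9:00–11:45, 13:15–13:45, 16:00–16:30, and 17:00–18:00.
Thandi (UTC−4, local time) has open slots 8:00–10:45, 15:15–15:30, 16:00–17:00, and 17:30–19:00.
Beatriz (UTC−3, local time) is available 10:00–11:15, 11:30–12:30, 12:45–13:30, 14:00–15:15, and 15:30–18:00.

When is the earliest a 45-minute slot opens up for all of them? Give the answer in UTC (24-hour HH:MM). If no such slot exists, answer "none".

Eitan → UTC: 01:45–03:45, 04:15–09:00.
Freya → UTC: 02:30–03:30, 06:30–07:15, 07:30–07:45, 09:15–09:45.
Pablo → UTC: 01:00–02:30, 03:45–05:45, 06:15–09:00.
Ines → UTC: 05:00–07:45, 09:15–09:45, 12:00–12:30, 13:00–14:00.
Thandi → UTC: 12:00–14:45, 19:15–19:30, 20:00–21:00, 21:30–23:00.
Beatriz → UTC: 13:00–14:15, 14:30–15:30, 15:45–16:30, 17:00–18:15, 18:30–21:00.
Eitan ∩ Freya: 02:30–03:30, 06:30–07:15, 07:30–07:45.
Eitan ∩ Freya ∩ Pablo: 06:30–07:15, 07:30–07:45.
Eitan ∩ Freya ∩ Pablo ∩ Ines: 06:30–07:15, 07:30–07:45.
Eitan ∩ Freya ∩ Pablo ∩ Ines ∩ Thandi: (none).
Eitan ∩ Freya ∩ Pablo ∩ Ines ∩ Thandi ∩ Beatriz: (none).
Windows ≥ 45 min: (none).

none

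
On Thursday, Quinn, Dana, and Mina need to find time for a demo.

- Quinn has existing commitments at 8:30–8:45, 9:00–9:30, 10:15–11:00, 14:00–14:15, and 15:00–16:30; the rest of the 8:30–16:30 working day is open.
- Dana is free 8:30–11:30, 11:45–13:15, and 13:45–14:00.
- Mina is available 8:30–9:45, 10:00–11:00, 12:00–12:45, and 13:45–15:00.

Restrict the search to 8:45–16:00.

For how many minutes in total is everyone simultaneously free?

Quinn free within 08:30–16:30: 08:45–09:00, 09:30–10:15, 11:00–14:00, 14:15–15:00.
Quinn ∩ Dana: 08:45–09:00, 09:30–10:15, 11:00–11:30, 11:45–13:15, 13:45–14:00.
Quinn ∩ Dana ∩ Mina: 08:45–09:00, 09:30–09:45, 10:00–10:15, 12:00–12:45, 13:45–14:00.
Restricted to 08:45–16:00: 08:45–09:00, 09:30–09:45, 10:00–10:15, 12:00–12:45, 13:45–14:00.
Total common minutes: 15 + 15 + 15 + 45 + 15 = 105.

105 minutes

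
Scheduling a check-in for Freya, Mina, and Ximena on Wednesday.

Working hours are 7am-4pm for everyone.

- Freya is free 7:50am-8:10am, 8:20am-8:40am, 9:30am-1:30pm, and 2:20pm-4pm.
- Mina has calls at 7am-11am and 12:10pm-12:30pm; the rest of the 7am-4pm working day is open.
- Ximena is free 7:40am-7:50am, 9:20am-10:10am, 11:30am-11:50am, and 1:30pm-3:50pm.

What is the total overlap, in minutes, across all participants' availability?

110 minutes

Mina free within 07:00–16:00: 11:00–12:10, 12:30–16:00.
Freya ∩ Mina: 11:00–12:10, 12:30–13:30, 14:20–16:00.
Freya ∩ Mina ∩ Ximena: 11:30–11:50, 14:20–15:50.
Total common minutes: 20 + 90 = 110.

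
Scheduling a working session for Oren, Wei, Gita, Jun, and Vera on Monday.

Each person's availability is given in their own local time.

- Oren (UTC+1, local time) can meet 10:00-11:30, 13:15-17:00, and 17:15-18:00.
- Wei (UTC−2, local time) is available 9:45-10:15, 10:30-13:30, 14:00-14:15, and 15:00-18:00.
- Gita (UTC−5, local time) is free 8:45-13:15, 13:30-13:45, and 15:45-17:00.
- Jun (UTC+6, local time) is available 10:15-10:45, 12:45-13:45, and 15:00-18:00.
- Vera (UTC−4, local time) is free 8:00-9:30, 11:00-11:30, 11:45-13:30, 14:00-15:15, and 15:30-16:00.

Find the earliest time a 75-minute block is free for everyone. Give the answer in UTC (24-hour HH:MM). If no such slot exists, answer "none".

Oren → UTC: 09:00–10:30, 12:15–16:00, 16:15–17:00.
Wei → UTC: 11:45–12:15, 12:30–15:30, 16:00–16:15, 17:00–20:00.
Gita → UTC: 13:45–18:15, 18:30–18:45, 20:45–22:00.
Jun → UTC: 04:15–04:45, 06:45–07:45, 09:00–12:00.
Vera → UTC: 12:00–13:30, 15:00–15:30, 15:45–17:30, 18:00–19:15, 19:30–20:00.
Oren ∩ Wei: 12:30–15:30.
Oren ∩ Wei ∩ Gita: 13:45–15:30.
Oren ∩ Wei ∩ Gita ∩ Jun: (none).
Oren ∩ Wei ∩ Gita ∩ Jun ∩ Vera: (none).
Windows ≥ 75 min: (none).

none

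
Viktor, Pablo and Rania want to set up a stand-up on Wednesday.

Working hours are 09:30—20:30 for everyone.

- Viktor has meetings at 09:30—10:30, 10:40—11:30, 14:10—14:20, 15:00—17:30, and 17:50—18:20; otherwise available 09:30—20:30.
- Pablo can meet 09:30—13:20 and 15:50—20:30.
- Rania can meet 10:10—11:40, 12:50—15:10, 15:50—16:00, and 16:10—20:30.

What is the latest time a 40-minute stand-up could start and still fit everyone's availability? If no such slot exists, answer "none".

Viktor free within 09:30–20:30: 10:30–10:40, 11:30–14:10, 14:20–15:00, 17:30–17:50, 18:20–20:30.
Viktor ∩ Pablo: 10:30–10:40, 11:30–13:20, 17:30–17:50, 18:20–20:30.
Viktor ∩ Pablo ∩ Rania: 10:30–10:40, 11:30–11:40, 12:50–13:20, 17:30–17:50, 18:20–20:30.
Windows ≥ 40 min: 18:20–20:30.
Latest start in the last window 18:20–20:30 is 20:30 − 40 min = 19:50.

19:50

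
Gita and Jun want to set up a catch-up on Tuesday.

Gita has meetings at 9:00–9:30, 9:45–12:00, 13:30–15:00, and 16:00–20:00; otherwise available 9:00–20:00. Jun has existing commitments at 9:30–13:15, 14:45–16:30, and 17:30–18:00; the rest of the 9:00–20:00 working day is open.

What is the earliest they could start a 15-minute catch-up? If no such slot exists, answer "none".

13:15

Gita free within 09:00–20:00: 09:30–09:45, 12:00–13:30, 15:00–16:00.
Jun free within 09:00–20:00: 09:00–09:30, 13:15–14:45, 16:30–17:30, 18:00–20:00.
Gita ∩ Jun: 13:15–13:30.
Windows ≥ 15 min: 13:15–13:30.
Earliest such window starts at 13:15.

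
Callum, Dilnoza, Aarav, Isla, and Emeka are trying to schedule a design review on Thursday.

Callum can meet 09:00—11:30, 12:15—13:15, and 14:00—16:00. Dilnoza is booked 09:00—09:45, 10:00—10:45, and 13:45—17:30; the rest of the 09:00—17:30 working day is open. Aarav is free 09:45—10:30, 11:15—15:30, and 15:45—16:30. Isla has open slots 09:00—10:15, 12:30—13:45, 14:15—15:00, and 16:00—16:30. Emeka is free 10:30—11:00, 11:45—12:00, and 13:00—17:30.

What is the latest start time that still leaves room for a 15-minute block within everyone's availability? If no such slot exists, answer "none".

Dilnoza free within 09:00–17:30: 09:45–10:00, 10:45–13:45.
Callum ∩ Dilnoza: 09:45–10:00, 10:45–11:30, 12:15–13:15.
Callum ∩ Dilnoza ∩ Aarav: 09:45–10:00, 11:15–11:30, 12:15–13:15.
Callum ∩ Dilnoza ∩ Aarav ∩ Isla: 09:45–10:00, 12:30–13:15.
Callum ∩ Dilnoza ∩ Aarav ∩ Isla ∩ Emeka: 13:00–13:15.
Windows ≥ 15 min: 13:00–13:15.
Latest start in the last window 13:00–13:15 is 13:15 − 15 min = 13:00.

13:00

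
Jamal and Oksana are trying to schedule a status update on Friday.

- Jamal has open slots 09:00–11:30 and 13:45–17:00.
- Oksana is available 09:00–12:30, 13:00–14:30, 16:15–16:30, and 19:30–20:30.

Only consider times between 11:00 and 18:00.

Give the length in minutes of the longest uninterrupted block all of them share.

Jamal ∩ Oksana: 09:00–11:30, 13:45–14:30, 16:15–16:30.
Restricted to 11:00–18:00: 11:00–11:30, 13:45–14:30, 16:15–16:30.
Common window lengths: 30, 45, 15 min; longest is 45.

45 minutes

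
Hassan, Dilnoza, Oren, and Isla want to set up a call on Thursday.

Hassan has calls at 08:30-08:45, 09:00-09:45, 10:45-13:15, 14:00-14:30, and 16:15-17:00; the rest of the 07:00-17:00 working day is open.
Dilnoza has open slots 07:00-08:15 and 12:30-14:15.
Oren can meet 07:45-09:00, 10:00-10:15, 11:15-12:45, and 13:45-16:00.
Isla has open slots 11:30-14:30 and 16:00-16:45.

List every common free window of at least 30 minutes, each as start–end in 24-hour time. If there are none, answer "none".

none

Hassan free within 07:00–17:00: 07:00–08:30, 08:45–09:00, 09:45–10:45, 13:15–14:00, 14:30–16:15.
Hassan ∩ Dilnoza: 07:00–08:15, 13:15–14:00.
Hassan ∩ Dilnoza ∩ Oren: 07:45–08:15, 13:45–14:00.
Hassan ∩ Dilnoza ∩ Oren ∩ Isla: 13:45–14:00.
Windows ≥ 30 min: (none).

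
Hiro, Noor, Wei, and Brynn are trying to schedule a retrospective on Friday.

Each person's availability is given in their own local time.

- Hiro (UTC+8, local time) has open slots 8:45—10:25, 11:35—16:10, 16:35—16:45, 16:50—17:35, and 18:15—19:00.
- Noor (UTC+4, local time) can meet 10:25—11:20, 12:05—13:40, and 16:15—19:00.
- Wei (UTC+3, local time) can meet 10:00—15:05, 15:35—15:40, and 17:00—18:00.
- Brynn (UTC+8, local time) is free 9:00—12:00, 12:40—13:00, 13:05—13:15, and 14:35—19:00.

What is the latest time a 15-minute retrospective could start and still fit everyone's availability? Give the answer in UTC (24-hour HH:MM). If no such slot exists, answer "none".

09:20

Hiro → UTC: 00:45–02:25, 03:35–08:10, 08:35–08:45, 08:50–09:35, 10:15–11:00.
Noor → UTC: 06:25–07:20, 08:05–09:40, 12:15–15:00.
Wei → UTC: 07:00–12:05, 12:35–12:40, 14:00–15:00.
Brynn → UTC: 01:00–04:00, 04:40–05:00, 05:05–05:15, 06:35–11:00.
Hiro ∩ Noor: 06:25–07:20, 08:05–08:10, 08:35–08:45, 08:50–09:35.
Hiro ∩ Noor ∩ Wei: 07:00–07:20, 08:05–08:10, 08:35–08:45, 08:50–09:35.
Hiro ∩ Noor ∩ Wei ∩ Brynn: 07:00–07:20, 08:05–08:10, 08:35–08:45, 08:50–09:35.
Windows ≥ 15 min: 07:00–07:20, 08:50–09:35.
Latest start in the last window 08:50–09:35 is 09:35 − 15 min = 09:20.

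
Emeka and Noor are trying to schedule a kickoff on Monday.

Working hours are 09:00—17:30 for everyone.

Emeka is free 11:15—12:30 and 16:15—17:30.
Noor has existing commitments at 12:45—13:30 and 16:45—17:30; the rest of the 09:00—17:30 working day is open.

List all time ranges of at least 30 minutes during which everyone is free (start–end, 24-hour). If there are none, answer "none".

11:15–12:30, 16:15–16:45

Noor free within 09:00–17:30: 09:00–12:45, 13:30–16:45.
Emeka ∩ Noor: 11:15–12:30, 16:15–16:45.
Windows ≥ 30 min: 11:15–12:30, 16:15–16:45.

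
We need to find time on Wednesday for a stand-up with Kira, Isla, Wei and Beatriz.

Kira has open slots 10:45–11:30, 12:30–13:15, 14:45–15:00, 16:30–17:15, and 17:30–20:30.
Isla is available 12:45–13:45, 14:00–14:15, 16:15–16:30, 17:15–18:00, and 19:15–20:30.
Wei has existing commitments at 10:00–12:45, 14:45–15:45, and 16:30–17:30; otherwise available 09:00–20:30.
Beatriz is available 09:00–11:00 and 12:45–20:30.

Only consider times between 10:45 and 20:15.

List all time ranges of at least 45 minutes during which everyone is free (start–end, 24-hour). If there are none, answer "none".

19:15–20:15

Wei free within 09:00–20:30: 09:00–10:00, 12:45–14:45, 15:45–16:30, 17:30–20:30.
Kira ∩ Isla: 12:45–13:15, 17:30–18:00, 19:15–20:30.
Kira ∩ Isla ∩ Wei: 12:45–13:15, 17:30–18:00, 19:15–20:30.
Kira ∩ Isla ∩ Wei ∩ Beatriz: 12:45–13:15, 17:30–18:00, 19:15–20:30.
Restricted to 10:45–20:15: 12:45–13:15, 17:30–18:00, 19:15–20:15.
Windows ≥ 45 min: 19:15–20:15.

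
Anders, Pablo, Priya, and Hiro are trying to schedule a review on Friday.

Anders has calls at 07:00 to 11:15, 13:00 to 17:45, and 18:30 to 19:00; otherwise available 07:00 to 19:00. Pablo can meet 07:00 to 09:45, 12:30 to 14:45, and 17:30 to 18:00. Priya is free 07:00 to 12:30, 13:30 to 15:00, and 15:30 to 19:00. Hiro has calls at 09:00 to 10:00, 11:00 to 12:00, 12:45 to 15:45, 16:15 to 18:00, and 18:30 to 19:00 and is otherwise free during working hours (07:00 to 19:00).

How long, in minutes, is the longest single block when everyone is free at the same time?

0 minutes

Anders free within 07:00–19:00: 11:15–13:00, 17:45–18:30.
Hiro free within 07:00–19:00: 07:00–09:00, 10:00–11:00, 12:00–12:45, 15:45–16:15, 18:00–18:30.
Anders ∩ Pablo: 12:30–13:00, 17:45–18:00.
Anders ∩ Pablo ∩ Priya: 17:45–18:00.
Anders ∩ Pablo ∩ Priya ∩ Hiro: (none).
No common window.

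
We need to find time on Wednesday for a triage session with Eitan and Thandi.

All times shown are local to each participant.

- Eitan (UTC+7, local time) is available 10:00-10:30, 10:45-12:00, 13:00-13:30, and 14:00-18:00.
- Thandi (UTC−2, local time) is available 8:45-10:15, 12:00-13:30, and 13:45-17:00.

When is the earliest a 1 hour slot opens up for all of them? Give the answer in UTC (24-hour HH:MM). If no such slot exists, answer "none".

Eitan → UTC: 03:00–03:30, 03:45–05:00, 06:00–06:30, 07:00–11:00.
Thandi → UTC: 10:45–12:15, 14:00–15:30, 15:45–19:00.
Eitan ∩ Thandi: 10:45–11:00.
Windows ≥ 60 min: (none).

none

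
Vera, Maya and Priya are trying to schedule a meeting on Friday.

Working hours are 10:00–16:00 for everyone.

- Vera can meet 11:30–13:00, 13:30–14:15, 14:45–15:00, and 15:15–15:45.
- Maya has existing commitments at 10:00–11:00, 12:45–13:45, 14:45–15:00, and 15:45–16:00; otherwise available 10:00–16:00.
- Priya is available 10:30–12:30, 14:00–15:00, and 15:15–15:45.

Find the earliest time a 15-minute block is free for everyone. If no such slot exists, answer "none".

Maya free within 10:00–16:00: 11:00–12:45, 13:45–14:45, 15:00–15:45.
Vera ∩ Maya: 11:30–12:45, 13:45–14:15, 15:15–15:45.
Vera ∩ Maya ∩ Priya: 11:30–12:30, 14:00–14:15, 15:15–15:45.
Windows ≥ 15 min: 11:30–12:30, 14:00–14:15, 15:15–15:45.
Earliest such window starts at 11:30.

11:30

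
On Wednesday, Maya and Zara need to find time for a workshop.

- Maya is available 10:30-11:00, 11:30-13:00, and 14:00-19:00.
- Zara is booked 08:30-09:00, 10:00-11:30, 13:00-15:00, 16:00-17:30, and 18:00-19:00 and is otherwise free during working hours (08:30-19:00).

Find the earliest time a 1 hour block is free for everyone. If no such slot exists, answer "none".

11:30

Zara free within 08:30–19:00: 09:00–10:00, 11:30–13:00, 15:00–16:00, 17:30–18:00.
Maya ∩ Zara: 11:30–13:00, 15:00–16:00, 17:30–18:00.
Windows ≥ 60 min: 11:30–13:00, 15:00–16:00.
Earliest such window starts at 11:30.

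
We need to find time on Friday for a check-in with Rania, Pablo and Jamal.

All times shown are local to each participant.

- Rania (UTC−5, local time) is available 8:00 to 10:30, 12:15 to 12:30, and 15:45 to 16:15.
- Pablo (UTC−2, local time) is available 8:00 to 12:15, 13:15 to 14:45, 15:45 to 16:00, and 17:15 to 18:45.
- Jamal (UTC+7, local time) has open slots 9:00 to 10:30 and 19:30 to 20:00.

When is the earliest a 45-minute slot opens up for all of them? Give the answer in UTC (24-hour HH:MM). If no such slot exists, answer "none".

none

Rania → UTC: 13:00–15:30, 17:15–17:30, 20:45–21:15.
Pablo → UTC: 10:00–14:15, 15:15–16:45, 17:45–18:00, 19:15–20:45.
Jamal → UTC: 02:00–03:30, 12:30–13:00.
Rania ∩ Pablo: 13:00–14:15, 15:15–15:30.
Rania ∩ Pablo ∩ Jamal: (none).
Windows ≥ 45 min: (none).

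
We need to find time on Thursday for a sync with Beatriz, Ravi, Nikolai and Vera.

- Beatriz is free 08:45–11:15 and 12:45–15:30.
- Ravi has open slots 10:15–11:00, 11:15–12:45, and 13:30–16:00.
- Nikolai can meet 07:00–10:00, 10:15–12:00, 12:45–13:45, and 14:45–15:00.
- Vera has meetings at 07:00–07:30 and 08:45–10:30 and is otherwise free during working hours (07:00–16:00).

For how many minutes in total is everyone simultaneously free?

60 minutes

Vera free within 07:00–16:00: 07:30–08:45, 10:30–16:00.
Beatriz ∩ Ravi: 10:15–11:00, 13:30–15:30.
Beatriz ∩ Ravi ∩ Nikolai: 10:15–11:00, 13:30–13:45, 14:45–15:00.
Beatriz ∩ Ravi ∩ Nikolai ∩ Vera: 10:30–11:00, 13:30–13:45, 14:45–15:00.
Total common minutes: 30 + 15 + 15 = 60.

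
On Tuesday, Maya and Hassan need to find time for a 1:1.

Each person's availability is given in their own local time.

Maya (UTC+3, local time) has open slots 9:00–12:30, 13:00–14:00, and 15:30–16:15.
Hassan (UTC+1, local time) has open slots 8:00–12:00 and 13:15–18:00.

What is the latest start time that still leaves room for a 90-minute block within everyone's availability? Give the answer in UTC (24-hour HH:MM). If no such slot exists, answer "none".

Maya → UTC: 06:00–09:30, 10:00–11:00, 12:30–13:15.
Hassan → UTC: 07:00–11:00, 12:15–17:00.
Maya ∩ Hassan: 07:00–09:30, 10:00–11:00, 12:30–13:15.
Windows ≥ 90 min: 07:00–09:30.
Latest start in the last window 07:00–09:30 is 09:30 − 90 min = 08:00.

08:00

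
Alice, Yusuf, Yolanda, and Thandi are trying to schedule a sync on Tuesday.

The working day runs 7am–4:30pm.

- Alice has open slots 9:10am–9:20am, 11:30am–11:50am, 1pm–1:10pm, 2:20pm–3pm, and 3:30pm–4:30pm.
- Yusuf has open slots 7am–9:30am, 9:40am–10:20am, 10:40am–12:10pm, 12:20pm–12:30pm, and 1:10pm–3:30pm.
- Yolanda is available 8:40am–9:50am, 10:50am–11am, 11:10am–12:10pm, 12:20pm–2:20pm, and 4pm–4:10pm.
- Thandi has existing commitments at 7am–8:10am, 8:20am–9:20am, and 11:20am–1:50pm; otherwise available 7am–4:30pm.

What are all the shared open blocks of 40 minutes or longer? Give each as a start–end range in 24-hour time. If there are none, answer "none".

none

Thandi free within 07:00–16:30: 08:10–08:20, 09:20–11:20, 13:50–16:30.
Alice ∩ Yusuf: 09:10–09:20, 11:30–11:50, 14:20–15:00.
Alice ∩ Yusuf ∩ Yolanda: 09:10–09:20, 11:30–11:50.
Alice ∩ Yusuf ∩ Yolanda ∩ Thandi: (none).
Windows ≥ 40 min: (none).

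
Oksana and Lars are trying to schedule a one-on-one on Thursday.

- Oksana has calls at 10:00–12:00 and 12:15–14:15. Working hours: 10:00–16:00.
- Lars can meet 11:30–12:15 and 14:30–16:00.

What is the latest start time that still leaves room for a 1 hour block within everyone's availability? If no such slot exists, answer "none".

15:00

Oksana free within 10:00–16:00: 12:00–12:15, 14:15–16:00.
Oksana ∩ Lars: 12:00–12:15, 14:30–16:00.
Windows ≥ 60 min: 14:30–16:00.
Latest start in the last window 14:30–16:00 is 16:00 − 60 min = 15:00.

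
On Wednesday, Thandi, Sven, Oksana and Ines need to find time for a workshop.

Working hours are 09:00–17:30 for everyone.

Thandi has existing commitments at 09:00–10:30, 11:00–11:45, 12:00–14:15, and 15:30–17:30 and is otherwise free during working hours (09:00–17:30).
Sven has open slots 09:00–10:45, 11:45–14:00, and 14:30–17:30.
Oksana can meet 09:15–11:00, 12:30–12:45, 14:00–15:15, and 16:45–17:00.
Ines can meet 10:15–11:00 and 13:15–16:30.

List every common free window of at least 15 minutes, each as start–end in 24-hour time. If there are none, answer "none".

10:30–10:45, 14:30–15:15

Thandi free within 09:00–17:30: 10:30–11:00, 11:45–12:00, 14:15–15:30.
Thandi ∩ Sven: 10:30–10:45, 11:45–12:00, 14:30–15:30.
Thandi ∩ Sven ∩ Oksana: 10:30–10:45, 14:30–15:15.
Thandi ∩ Sven ∩ Oksana ∩ Ines: 10:30–10:45, 14:30–15:15.
Windows ≥ 15 min: 10:30–10:45, 14:30–15:15.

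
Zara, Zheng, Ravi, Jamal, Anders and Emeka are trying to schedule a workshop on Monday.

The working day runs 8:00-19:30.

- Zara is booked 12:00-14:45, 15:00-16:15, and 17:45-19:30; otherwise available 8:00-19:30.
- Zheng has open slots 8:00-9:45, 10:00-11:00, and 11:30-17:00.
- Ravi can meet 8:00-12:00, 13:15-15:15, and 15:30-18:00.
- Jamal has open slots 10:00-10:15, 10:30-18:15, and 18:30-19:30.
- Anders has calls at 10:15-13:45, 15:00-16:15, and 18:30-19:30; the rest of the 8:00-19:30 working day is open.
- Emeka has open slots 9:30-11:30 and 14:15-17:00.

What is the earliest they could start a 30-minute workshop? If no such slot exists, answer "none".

Zara free within 08:00–19:30: 08:00–12:00, 14:45–15:00, 16:15–17:45.
Anders free within 08:00–19:30: 08:00–10:15, 13:45–15:00, 16:15–18:30.
Zara ∩ Zheng: 08:00–09:45, 10:00–11:00, 11:30–12:00, 14:45–15:00, 16:15–17:00.
Zara ∩ Zheng ∩ Ravi: 08:00–09:45, 10:00–11:00, 11:30–12:00, 14:45–15:00, 16:15–17:00.
Zara ∩ Zheng ∩ Ravi ∩ Jamal: 10:00–10:15, 10:30–11:00, 11:30–12:00, 14:45–15:00, 16:15–17:00.
Zara ∩ Zheng ∩ Ravi ∩ Jamal ∩ Anders: 10:00–10:15, 14:45–15:00, 16:15–17:00.
Zara ∩ Zheng ∩ Ravi ∩ Jamal ∩ Anders ∩ Emeka: 10:00–10:15, 14:45–15:00, 16:15–17:00.
Windows ≥ 30 min: 16:15–17:00.
Earliest such window starts at 16:15.

16:15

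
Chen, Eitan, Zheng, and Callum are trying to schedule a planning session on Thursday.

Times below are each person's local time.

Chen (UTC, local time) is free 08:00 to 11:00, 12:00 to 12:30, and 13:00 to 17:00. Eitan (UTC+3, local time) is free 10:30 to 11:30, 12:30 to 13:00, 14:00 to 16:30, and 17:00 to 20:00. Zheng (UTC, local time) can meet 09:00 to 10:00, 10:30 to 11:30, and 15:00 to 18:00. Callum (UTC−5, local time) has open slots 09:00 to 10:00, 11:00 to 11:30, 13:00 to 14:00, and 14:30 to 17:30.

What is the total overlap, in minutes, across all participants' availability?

30 minutes

Chen → UTC: 08:00–11:00, 12:00–12:30, 13:00–17:00.
Eitan → UTC: 07:30–08:30, 09:30–10:00, 11:00–13:30, 14:00–17:00.
Zheng → UTC: 09:00–10:00, 10:30–11:30, 15:00–18:00.
Callum → UTC: 14:00–15:00, 16:00–16:30, 18:00–19:00, 19:30–22:30.
Chen ∩ Eitan: 08:00–08:30, 09:30–10:00, 12:00–12:30, 13:00–13:30, 14:00–17:00.
Chen ∩ Eitan ∩ Zheng: 09:30–10:00, 15:00–17:00.
Chen ∩ Eitan ∩ Zheng ∩ Callum: 16:00–16:30.
Total common minutes: 30.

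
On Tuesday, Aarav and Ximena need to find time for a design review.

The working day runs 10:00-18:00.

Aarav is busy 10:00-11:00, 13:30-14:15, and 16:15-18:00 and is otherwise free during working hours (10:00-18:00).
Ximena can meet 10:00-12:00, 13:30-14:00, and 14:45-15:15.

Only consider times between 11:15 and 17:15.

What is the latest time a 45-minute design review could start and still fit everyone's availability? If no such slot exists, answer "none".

11:15

Aarav free within 10:00–18:00: 11:00–13:30, 14:15–16:15.
Aarav ∩ Ximena: 11:00–12:00, 14:45–15:15.
Restricted to 11:15–17:15: 11:15–12:00, 14:45–15:15.
Windows ≥ 45 min: 11:15–12:00.
Latest start in the last window 11:15–12:00 is 12:00 − 45 min = 11:15.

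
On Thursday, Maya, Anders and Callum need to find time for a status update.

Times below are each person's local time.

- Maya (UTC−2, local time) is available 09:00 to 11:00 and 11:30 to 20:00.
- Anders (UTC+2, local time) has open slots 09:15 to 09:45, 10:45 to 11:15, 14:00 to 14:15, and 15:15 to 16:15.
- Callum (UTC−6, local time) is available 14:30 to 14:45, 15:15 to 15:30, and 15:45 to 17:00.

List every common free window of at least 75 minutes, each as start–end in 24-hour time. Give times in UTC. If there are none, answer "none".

Maya → UTC: 11:00–13:00, 13:30–22:00.
Anders → UTC: 07:15–07:45, 08:45–09:15, 12:00–12:15, 13:15–14:15.
Callum → UTC: 20:30–20:45, 21:15–21:30, 21:45–23:00.
Maya ∩ Anders: 12:00–12:15, 13:30–14:15.
Maya ∩ Anders ∩ Callum: (none).
Windows ≥ 75 min: (none).

none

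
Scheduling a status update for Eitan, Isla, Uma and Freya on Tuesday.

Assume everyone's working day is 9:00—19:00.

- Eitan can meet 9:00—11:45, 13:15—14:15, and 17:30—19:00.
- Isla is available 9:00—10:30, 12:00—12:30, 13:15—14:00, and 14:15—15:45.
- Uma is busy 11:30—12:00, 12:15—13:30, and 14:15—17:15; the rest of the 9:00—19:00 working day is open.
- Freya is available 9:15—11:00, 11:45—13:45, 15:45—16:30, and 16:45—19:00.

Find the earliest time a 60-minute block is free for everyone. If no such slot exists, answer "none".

Uma free within 09:00–19:00: 09:00–11:30, 12:00–12:15, 13:30–14:15, 17:15–19:00.
Eitan ∩ Isla: 09:00–10:30, 13:15–14:00.
Eitan ∩ Isla ∩ Uma: 09:00–10:30, 13:30–14:00.
Eitan ∩ Isla ∩ Uma ∩ Freya: 09:15–10:30, 13:30–13:45.
Windows ≥ 60 min: 09:15–10:30.
Earliest such window starts at 09:15.

09:15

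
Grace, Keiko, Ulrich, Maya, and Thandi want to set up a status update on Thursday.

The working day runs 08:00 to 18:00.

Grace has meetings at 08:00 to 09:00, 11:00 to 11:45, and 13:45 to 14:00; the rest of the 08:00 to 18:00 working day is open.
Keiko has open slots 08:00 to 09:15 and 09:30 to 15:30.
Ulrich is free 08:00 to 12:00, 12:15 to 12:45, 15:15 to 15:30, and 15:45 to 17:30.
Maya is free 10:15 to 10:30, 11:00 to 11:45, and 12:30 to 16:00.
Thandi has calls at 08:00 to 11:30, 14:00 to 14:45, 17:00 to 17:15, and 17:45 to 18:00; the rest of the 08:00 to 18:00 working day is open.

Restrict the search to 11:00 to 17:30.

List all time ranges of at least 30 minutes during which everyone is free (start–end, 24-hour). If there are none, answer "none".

Grace free within 08:00–18:00: 09:00–11:00, 11:45–13:45, 14:00–18:00.
Thandi free within 08:00–18:00: 11:30–14:00, 14:45–17:00, 17:15–17:45.
Grace ∩ Keiko: 09:00–09:15, 09:30–11:00, 11:45–13:45, 14:00–15:30.
Grace ∩ Keiko ∩ Ulrich: 09:00–09:15, 09:30–11:00, 11:45–12:00, 12:15–12:45, 15:15–15:30.
Grace ∩ Keiko ∩ Ulrich ∩ Maya: 10:15–10:30, 12:30–12:45, 15:15–15:30.
Grace ∩ Keiko ∩ Ulrich ∩ Maya ∩ Thandi: 12:30–12:45, 15:15–15:30.
Restricted to 11:00–17:30: 12:30–12:45, 15:15–15:30.
Windows ≥ 30 min: (none).

none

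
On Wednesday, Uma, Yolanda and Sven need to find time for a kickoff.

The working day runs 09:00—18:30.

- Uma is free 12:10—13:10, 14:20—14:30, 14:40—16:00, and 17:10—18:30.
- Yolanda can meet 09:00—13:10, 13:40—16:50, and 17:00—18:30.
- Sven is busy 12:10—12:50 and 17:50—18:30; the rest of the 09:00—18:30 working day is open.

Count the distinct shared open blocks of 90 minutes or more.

Sven free within 09:00–18:30: 09:00–12:10, 12:50–17:50.
Uma ∩ Yolanda: 12:10–13:10, 14:20–14:30, 14:40–16:00, 17:10–18:30.
Uma ∩ Yolanda ∩ Sven: 12:50–13:10, 14:20–14:30, 14:40–16:00, 17:10–17:50.
Windows ≥ 90 min: (none).
That's 0 windows.

0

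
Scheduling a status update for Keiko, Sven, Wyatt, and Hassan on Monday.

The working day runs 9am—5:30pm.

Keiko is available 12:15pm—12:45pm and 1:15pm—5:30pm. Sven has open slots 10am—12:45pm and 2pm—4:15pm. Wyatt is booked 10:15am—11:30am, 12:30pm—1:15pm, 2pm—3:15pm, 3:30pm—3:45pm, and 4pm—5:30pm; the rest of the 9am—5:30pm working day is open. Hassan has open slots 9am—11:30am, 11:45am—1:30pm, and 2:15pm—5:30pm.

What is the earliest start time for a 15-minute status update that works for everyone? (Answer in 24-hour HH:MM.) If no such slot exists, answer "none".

Wyatt free within 09:00–17:30: 09:00–10:15, 11:30–12:30, 13:15–14:00, 15:15–15:30, 15:45–16:00.
Keiko ∩ Sven: 12:15–12:45, 14:00–16:15.
Keiko ∩ Sven ∩ Wyatt: 12:15–12:30, 15:15–15:30, 15:45–16:00.
Keiko ∩ Sven ∩ Wyatt ∩ Hassan: 12:15–12:30, 15:15–15:30, 15:45–16:00.
Windows ≥ 15 min: 12:15–12:30, 15:15–15:30, 15:45–16:00.
Earliest such window starts at 12:15.

12:15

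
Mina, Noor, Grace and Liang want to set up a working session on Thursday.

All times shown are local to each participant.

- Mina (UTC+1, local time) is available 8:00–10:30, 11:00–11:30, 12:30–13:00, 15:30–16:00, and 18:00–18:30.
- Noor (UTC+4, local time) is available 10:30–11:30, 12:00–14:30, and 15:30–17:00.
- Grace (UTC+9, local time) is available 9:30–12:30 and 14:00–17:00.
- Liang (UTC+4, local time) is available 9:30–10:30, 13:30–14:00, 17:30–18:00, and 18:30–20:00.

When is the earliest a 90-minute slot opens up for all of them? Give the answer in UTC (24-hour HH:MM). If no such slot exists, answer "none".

Mina → UTC: 07:00–09:30, 10:00–10:30, 11:30–12:00, 14:30–15:00, 17:00–17:30.
Noor → UTC: 06:30–07:30, 08:00–10:30, 11:30–13:00.
Grace → UTC: 00:30–03:30, 05:00–08:00.
Liang → UTC: 05:30–06:30, 09:30–10:00, 13:30–14:00, 14:30–16:00.
Mina ∩ Noor: 07:00–07:30, 08:00–09:30, 10:00–10:30, 11:30–12:00.
Mina ∩ Noor ∩ Grace: 07:00–07:30.
Mina ∩ Noor ∩ Grace ∩ Liang: (none).
Windows ≥ 90 min: (none).

none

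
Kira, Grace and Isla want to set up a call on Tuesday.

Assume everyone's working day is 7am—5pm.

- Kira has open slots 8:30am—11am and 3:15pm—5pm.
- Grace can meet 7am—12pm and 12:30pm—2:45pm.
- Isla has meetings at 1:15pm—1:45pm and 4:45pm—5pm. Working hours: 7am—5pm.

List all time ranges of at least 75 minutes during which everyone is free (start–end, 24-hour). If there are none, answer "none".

08:30–11:00

Isla free within 07:00–17:00: 07:00–13:15, 13:45–16:45.
Kira ∩ Grace: 08:30–11:00.
Kira ∩ Grace ∩ Isla: 08:30–11:00.
Windows ≥ 75 min: 08:30–11:00.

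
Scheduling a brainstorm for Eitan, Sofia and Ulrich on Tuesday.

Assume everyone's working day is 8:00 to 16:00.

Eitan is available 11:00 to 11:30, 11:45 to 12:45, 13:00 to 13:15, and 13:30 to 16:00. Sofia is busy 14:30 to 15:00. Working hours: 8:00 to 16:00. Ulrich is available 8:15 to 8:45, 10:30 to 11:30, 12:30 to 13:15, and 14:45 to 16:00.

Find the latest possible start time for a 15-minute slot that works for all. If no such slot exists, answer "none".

15:45

Sofia free within 08:00–16:00: 08:00–14:30, 15:00–16:00.
Eitan ∩ Sofia: 11:00–11:30, 11:45–12:45, 13:00–13:15, 13:30–14:30, 15:00–16:00.
Eitan ∩ Sofia ∩ Ulrich: 11:00–11:30, 12:30–12:45, 13:00–13:15, 15:00–16:00.
Windows ≥ 15 min: 11:00–11:30, 12:30–12:45, 13:00–13:15, 15:00–16:00.
Latest start in the last window 15:00–16:00 is 16:00 − 15 min = 15:45.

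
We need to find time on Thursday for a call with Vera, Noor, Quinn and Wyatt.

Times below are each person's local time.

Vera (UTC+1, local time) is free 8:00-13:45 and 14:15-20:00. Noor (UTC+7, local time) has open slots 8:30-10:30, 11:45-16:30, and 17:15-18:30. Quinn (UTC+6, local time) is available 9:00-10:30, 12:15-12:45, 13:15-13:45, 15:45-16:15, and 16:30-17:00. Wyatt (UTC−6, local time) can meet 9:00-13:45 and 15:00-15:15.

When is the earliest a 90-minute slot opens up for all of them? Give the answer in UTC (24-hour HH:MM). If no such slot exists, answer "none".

Vera → UTC: 07:00–12:45, 13:15–19:00.
Noor → UTC: 01:30–03:30, 04:45–09:30, 10:15–11:30.
Quinn → UTC: 03:00–04:30, 06:15–06:45, 07:15–07:45, 09:45–10:15, 10:30–11:00.
Wyatt → UTC: 15:00–19:45, 21:00–21:15.
Vera ∩ Noor: 07:00–09:30, 10:15–11:30.
Vera ∩ Noor ∩ Quinn: 07:15–07:45, 10:30–11:00.
Vera ∩ Noor ∩ Quinn ∩ Wyatt: (none).
Windows ≥ 90 min: (none).

none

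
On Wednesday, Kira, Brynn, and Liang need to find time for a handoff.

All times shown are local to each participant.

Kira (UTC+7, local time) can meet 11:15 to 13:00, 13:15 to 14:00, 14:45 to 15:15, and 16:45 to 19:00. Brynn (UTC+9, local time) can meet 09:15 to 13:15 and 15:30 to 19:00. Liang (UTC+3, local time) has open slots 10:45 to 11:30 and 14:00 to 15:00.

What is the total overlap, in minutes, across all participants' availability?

30 minutes

Kira → UTC: 04:15–06:00, 06:15–07:00, 07:45–08:15, 09:45–12:00.
Brynn → UTC: 00:15–04:15, 06:30–10:00.
Liang → UTC: 07:45–08:30, 11:00–12:00.
Kira ∩ Brynn: 06:30–07:00, 07:45–08:15, 09:45–10:00.
Kira ∩ Brynn ∩ Liang: 07:45–08:15.
Total common minutes: 30.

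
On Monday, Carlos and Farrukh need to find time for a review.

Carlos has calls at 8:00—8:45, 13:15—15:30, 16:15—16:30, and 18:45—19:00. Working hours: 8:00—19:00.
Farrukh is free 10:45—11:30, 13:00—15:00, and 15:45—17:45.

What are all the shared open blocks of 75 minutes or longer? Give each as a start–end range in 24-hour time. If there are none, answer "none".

Carlos free within 08:00–19:00: 08:45–13:15, 15:30–16:15, 16:30–18:45.
Carlos ∩ Farrukh: 10:45–11:30, 13:00–13:15, 15:45–16:15, 16:30–17:45.
Windows ≥ 75 min: 16:30–17:45.

16:30–17:45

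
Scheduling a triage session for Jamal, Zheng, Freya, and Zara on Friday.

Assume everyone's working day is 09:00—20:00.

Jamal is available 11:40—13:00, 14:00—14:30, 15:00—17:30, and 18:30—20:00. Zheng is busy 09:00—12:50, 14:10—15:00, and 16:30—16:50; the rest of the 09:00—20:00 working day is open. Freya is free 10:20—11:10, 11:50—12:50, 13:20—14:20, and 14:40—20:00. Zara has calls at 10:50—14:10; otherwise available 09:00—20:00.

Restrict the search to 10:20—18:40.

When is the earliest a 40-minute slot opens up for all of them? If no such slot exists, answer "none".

Zheng free within 09:00–20:00: 12:50–14:10, 15:00–16:30, 16:50–20:00.
Zara free within 09:00–20:00: 09:00–10:50, 14:10–20:00.
Jamal ∩ Zheng: 12:50–13:00, 14:00–14:10, 15:00–16:30, 16:50–17:30, 18:30–20:00.
Jamal ∩ Zheng ∩ Freya: 14:00–14:10, 15:00–16:30, 16:50–17:30, 18:30–20:00.
Jamal ∩ Zheng ∩ Freya ∩ Zara: 15:00–16:30, 16:50–17:30, 18:30–20:00.
Restricted to 10:20–18:40: 15:00–16:30, 16:50–17:30, 18:30–18:40.
Windows ≥ 40 min: 15:00–16:30, 16:50–17:30.
Earliest such window starts at 15:00.

15:00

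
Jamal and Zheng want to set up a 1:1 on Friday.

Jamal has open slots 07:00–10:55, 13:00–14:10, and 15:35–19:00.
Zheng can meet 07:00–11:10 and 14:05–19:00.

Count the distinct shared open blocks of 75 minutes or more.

2

Jamal ∩ Zheng: 07:00–10:55, 14:05–14:10, 15:35–19:00.
Windows ≥ 75 min: 07:00–10:55, 15:35–19:00.
That's 2 windows.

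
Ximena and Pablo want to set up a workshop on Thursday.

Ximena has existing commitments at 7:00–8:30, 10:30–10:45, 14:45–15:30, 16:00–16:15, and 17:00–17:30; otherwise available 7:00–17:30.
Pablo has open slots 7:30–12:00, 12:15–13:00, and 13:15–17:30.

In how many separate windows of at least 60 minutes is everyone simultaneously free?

3

Ximena free within 07:00–17:30: 08:30–10:30, 10:45–14:45, 15:30–16:00, 16:15–17:00.
Ximena ∩ Pablo: 08:30–10:30, 10:45–12:00, 12:15–13:00, 13:15–14:45, 15:30–16:00, 16:15–17:00.
Windows ≥ 60 min: 08:30–10:30, 10:45–12:00, 13:15–14:45.
That's 3 windows.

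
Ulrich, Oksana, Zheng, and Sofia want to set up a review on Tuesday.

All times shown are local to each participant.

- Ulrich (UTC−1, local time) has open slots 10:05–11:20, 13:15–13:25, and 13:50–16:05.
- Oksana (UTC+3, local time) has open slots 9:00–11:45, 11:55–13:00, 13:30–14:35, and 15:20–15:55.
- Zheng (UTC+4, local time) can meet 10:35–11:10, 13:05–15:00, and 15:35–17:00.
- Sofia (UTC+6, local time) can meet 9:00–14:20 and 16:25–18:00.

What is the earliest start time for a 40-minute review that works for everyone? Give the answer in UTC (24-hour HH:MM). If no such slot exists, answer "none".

none

Ulrich → UTC: 11:05–12:20, 14:15–14:25, 14:50–17:05.
Oksana → UTC: 06:00–08:45, 08:55–10:00, 10:30–11:35, 12:20–12:55.
Zheng → UTC: 06:35–07:10, 09:05–11:00, 11:35–13:00.
Sofia → UTC: 03:00–08:20, 10:25–12:00.
Ulrich ∩ Oksana: 11:05–11:35.
Ulrich ∩ Oksana ∩ Zheng: (none).
Ulrich ∩ Oksana ∩ Zheng ∩ Sofia: (none).
Windows ≥ 40 min: (none).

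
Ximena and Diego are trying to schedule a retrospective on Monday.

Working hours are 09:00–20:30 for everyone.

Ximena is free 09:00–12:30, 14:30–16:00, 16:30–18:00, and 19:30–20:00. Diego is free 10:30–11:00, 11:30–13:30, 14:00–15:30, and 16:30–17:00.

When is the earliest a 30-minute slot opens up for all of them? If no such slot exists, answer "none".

10:30

Ximena ∩ Diego: 10:30–11:00, 11:30–12:30, 14:30–15:30, 16:30–17:00.
Windows ≥ 30 min: 10:30–11:00, 11:30–12:30, 14:30–15:30, 16:30–17:00.
Earliest such window starts at 10:30.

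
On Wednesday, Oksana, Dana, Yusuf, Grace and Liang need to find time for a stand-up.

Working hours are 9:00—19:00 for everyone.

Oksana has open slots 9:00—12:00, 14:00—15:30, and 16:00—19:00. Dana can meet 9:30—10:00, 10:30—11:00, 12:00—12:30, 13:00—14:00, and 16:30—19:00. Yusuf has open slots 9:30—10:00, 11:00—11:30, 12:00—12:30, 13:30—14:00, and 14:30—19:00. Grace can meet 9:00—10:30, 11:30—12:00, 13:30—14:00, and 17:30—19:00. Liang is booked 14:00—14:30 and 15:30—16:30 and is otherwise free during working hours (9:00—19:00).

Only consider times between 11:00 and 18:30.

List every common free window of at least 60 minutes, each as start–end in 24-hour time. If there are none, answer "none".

Liang free within 09:00–19:00: 09:00–14:00, 14:30–15:30, 16:30–19:00.
Oksana ∩ Dana: 09:30–10:00, 10:30–11:00, 16:30–19:00.
Oksana ∩ Dana ∩ Yusuf: 09:30–10:00, 16:30–19:00.
Oksana ∩ Dana ∩ Yusuf ∩ Grace: 09:30–10:00, 17:30–19:00.
Oksana ∩ Dana ∩ Yusuf ∩ Grace ∩ Liang: 09:30–10:00, 17:30–19:00.
Restricted to 11:00–18:30: 17:30–18:30.
Windows ≥ 60 min: 17:30–18:30.

17:30–18:30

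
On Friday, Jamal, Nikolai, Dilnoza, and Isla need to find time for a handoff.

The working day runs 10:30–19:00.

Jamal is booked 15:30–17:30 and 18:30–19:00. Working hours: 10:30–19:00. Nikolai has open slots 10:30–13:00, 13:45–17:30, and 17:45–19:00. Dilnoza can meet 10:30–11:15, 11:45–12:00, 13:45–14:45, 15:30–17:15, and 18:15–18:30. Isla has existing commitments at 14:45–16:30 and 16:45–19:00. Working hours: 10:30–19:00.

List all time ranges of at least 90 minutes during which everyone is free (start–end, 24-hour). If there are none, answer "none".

Jamal free within 10:30–19:00: 10:30–15:30, 17:30–18:30.
Isla free within 10:30–19:00: 10:30–14:45, 16:30–16:45.
Jamal ∩ Nikolai: 10:30–13:00, 13:45–15:30, 17:45–18:30.
Jamal ∩ Nikolai ∩ Dilnoza: 10:30–11:15, 11:45–12:00, 13:45–14:45, 18:15–18:30.
Jamal ∩ Nikolai ∩ Dilnoza ∩ Isla: 10:30–11:15, 11:45–12:00, 13:45–14:45.
Windows ≥ 90 min: (none).

none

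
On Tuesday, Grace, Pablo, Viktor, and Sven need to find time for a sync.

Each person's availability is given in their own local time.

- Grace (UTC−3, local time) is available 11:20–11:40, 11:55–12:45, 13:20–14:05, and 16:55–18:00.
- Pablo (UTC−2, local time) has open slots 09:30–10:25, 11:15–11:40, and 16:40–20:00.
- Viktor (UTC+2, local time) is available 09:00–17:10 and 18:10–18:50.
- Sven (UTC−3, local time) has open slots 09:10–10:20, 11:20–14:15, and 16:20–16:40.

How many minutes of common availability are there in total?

Grace → UTC: 14:20–14:40, 14:55–15:45, 16:20–17:05, 19:55–21:00.
Pablo → UTC: 11:30–12:25, 13:15–13:40, 18:40–22:00.
Viktor → UTC: 07:00–15:10, 16:10–16:50.
Sven → UTC: 12:10–13:20, 14:20–17:15, 19:20–19:40.
Grace ∩ Pablo: 19:55–21:00.
Grace ∩ Pablo ∩ Viktor: (none).
Grace ∩ Pablo ∩ Viktor ∩ Sven: (none).
Total common minutes: 0.

0 minutes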